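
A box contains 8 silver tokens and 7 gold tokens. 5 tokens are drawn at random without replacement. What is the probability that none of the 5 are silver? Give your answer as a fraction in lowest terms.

There are C(15,5) = 3003 possible selections.
Selections with no silver (all gold): C(7,5) = 21.
Probability = 21/3003 = 1/143.

1/143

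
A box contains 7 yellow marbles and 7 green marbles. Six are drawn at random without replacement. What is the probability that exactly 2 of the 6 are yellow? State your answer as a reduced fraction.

Total number of selections: C(14,6) = 3003.
Selections with exactly 2 yellow: choose 2 of the 7 yellow and 4 of the 7 green, C(7,2)·C(7,4) = 21·35 = 735.
Probability = 735/3003 = 35/143.

35/143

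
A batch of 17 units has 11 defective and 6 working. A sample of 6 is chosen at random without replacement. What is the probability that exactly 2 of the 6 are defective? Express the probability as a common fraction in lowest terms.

825/12376

There are C(17,6) = 12376 ways to choose 6 from 17.
Selections with exactly 2 defective: choose 2 of the 11 defective and 4 of the 6 working, C(11,2)·C(6,4) = 55·15 = 825.
Probability = 825/12376.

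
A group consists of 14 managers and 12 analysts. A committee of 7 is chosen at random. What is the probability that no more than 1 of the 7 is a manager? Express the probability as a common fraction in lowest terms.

There are C(26,7) = 657800 ways to choose the 7.
Favorable selections (no more than 1 manager): C(14,0)·C(12,7) + C(14,1)·C(12,6) = 792 + 12936 = 13728.
Probability = 13728/657800 = 12/575.

12/575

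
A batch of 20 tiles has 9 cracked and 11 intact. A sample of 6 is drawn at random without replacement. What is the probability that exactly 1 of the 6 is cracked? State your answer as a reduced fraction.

693/6460

Total number of selections: C(20,6) = 38760.
Selections with exactly 1 cracked: choose 1 of the 9 cracked and 5 of the 11 intact, C(9,1)·C(11,5) = 9·462 = 4158.
Probability = 4158/38760 = 693/6460.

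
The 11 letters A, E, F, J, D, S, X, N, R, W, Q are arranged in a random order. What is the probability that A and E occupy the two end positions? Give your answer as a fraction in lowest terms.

There are 11! = 39916800 arrangements.
Place A and E at the ends in 2 ways, arrange the remaining 9 in 9! = 362880 ways: 2·362880 = 725760.
Probability = 725760/39916800 = 1/55.

1/55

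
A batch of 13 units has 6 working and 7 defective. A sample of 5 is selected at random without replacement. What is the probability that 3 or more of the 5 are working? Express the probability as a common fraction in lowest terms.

59/143

There are C(13,5) = 1287 ways to choose the 5.
Favorable selections (3 or more working): C(6,3)·C(7,2) + C(6,4)·C(7,1) + C(6,5)·C(7,0) = 420 + 105 + 6 = 531.
Probability = 531/1287 = 59/143.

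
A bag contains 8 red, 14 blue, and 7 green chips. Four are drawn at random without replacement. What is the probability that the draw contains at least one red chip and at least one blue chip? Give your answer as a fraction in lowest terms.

2348/3393

There are C(29,4) = 23751 possible draws.
By inclusion-exclusion on the complements, draws missing all red or all blue: C(21,4) + C(15,4) − C(7,4) = 5985 + 1365 − 35 = 7315.
So draws with at least one of each: 23751 − 7315 = 16436, probability 16436/23751 = 2348/3393.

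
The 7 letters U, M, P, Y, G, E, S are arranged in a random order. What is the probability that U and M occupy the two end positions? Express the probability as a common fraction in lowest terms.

1/21

There are 7! = 5040 arrangements.
Place U and M at the ends in 2 ways, arrange the remaining 5 in 5! = 120 ways: 2·120 = 240.
Probability = 240/5040 = 1/21.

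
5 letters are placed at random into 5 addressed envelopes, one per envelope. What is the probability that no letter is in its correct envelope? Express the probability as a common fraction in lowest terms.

There are 5! = 120 assignments.
By inclusion-exclusion, assignments with no fixed points: C(5,0)·5! − C(5,1)·4! + C(5,2)·3! − C(5,3)·2! + C(5,4)·1! − C(5,5)·0! = 44.
Probability = 44/120 = 11/30.

11/30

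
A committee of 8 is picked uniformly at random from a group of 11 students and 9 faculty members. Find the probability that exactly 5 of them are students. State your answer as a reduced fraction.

6468/20995

There are C(20,8) = 125970 ways to choose 8 from 20.
Selections with exactly 5 students: choose 5 of the 11 students and 3 of the 9 faculty members, C(11,5)·C(9,3) = 462·84 = 38808.
Probability = 38808/125970 = 6468/20995.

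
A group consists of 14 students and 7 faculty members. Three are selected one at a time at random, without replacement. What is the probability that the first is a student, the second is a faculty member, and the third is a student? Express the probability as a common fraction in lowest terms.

91/570

Multiply the conditional probabilities at each draw: 14/21 · 7/20 · 13/19 = 1274/7980 = 91/570.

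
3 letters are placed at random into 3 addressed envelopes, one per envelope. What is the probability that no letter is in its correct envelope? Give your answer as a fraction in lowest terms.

1/3

There are 3! = 6 assignments.
By inclusion-exclusion, assignments with no fixed points: C(3,0)·3! − C(3,1)·2! + C(3,2)·1! − C(3,3)·0! = 2.
Probability = 2/6 = 1/3.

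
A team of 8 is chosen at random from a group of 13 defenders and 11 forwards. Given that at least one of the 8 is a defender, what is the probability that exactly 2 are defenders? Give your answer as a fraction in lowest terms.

42/857

Work in counts. Selections with at least one defender: C(24,8) − C(11,8) = 735471 − 165 = 735306.
Of those, selections where exactly 2 are defenders: C(13,2)·C(11,6) = 78·462 = 36036.
Conditional probability = 36036/735306 = 42/857.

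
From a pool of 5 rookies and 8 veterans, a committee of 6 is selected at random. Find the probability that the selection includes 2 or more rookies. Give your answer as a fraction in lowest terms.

There are C(13,6) = 1716 ways to choose the 6.
Count the complement (fewer than 2 rookies): C(5,0)·C(8,6) + C(5,1)·C(8,5) = 28 + 280 = 308.
Probability = 1 − 308/1716 = 1408/1716 = 32/39.

32/39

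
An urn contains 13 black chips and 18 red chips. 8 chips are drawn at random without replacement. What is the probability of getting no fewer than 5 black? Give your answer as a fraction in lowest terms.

2299/13485

Total selections: C(31,8) = 7888725.
Favorable selections (no fewer than 5 black): C(13,5)·C(18,3) + C(13,6)·C(18,2) + C(13,7)·C(18,1) + C(13,8)·C(18,0) = 1050192 + 262548 + 30888 + 1287 = 1344915.
Probability = 1344915/7888725 = 2299/13485.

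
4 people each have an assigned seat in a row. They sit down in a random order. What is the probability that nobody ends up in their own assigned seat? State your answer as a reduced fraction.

There are 4! = 24 seatings.
By inclusion-exclusion, seatings with no fixed points: C(4,0)·4! − C(4,1)·3! + C(4,2)·2! − C(4,3)·1! + C(4,4)·0! = 9.
Probability = 9/24 = 3/8.

3/8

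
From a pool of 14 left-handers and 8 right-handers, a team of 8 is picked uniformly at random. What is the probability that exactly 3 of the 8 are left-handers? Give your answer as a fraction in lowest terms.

10192/159885

Total number of selections: C(22,8) = 319770.
Selections with exactly 3 left-handers: choose 3 of the 14 left-handers and 5 of the 8 right-handers, C(14,3)·C(8,5) = 364·56 = 20384.
Probability = 20384/319770 = 10192/159885.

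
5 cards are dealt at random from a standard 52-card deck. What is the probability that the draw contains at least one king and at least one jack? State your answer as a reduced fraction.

6509/64974

There are C(52,5) = 2598960 possible draws.
By inclusion-exclusion on the complements, draws missing all kings or all jacks: C(48,5) + C(48,5) − C(44,5) = 1712304 + 1712304 − 1086008 = 2338600.
So draws with at least one of each: 2598960 − 2338600 = 260360, probability 260360/2598960 = 6509/64974.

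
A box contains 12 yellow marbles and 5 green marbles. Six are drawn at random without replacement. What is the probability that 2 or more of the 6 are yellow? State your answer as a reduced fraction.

3091/3094

Total selections: C(17,6) = 12376.
Favorable selections (2 or more yellow): C(12,2)·C(5,4) + C(12,3)·C(5,3) + C(12,4)·C(5,2) + C(12,5)·C(5,1) + C(12,6)·C(5,0) = 330 + 2200 + 4950 + 3960 + 924 = 12364.
Probability = 12364/12376 = 3091/3094.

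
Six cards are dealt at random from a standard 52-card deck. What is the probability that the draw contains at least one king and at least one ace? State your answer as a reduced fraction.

718637/5089630

There are C(52,6) = 20358520 possible draws.
By inclusion-exclusion on the complements, draws missing all kings or all aces: C(48,6) + C(48,6) − C(44,6) = 12271512 + 12271512 − 7059052 = 17483972.
So draws with at least one of each: 20358520 − 17483972 = 2874548, probability 2874548/20358520 = 718637/5089630.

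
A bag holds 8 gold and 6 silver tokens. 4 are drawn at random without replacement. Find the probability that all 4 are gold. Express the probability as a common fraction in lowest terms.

10/143

There are C(14,4) = 1001 possible selections.
Selections with all gold: C(8,4) = 70.
Probability = 70/1001 = 10/143.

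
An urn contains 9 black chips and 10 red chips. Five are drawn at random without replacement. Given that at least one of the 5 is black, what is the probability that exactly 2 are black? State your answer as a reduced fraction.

30/79

Work in counts. Selections with at least one black: C(19,5) − C(10,5) = 11628 − 252 = 11376.
Of those, selections where exactly 2 are black: C(9,2)·C(10,3) = 36·120 = 4320.
Conditional probability = 4320/11376 = 30/79.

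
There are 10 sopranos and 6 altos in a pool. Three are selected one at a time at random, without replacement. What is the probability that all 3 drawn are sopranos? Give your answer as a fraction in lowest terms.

Multiply the conditional probabilities at each draw: 10/16 · 9/15 · 8/14 = 720/3360 = 3/14.

3/14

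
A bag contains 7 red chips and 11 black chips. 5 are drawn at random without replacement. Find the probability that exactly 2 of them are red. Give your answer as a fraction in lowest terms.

55/136

There are C(18,5) = 8568 ways to choose 5 from 18.
Selections with exactly 2 red: choose 2 of the 7 red and 3 of the 11 black, C(7,2)·C(11,3) = 21·165 = 3465.
Probability = 3465/8568 = 55/136.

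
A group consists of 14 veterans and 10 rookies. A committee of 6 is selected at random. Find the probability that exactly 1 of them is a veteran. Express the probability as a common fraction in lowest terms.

126/4807

Total number of selections: C(24,6) = 134596.
Selections with exactly 1 veteran: choose 1 of the 14 veterans and 5 of the 10 rookies, C(14,1)·C(10,5) = 14·252 = 3528.
Probability = 3528/134596 = 126/4807.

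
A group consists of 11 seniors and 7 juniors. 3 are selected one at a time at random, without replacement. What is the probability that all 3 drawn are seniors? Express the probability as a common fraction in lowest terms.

Multiply the conditional probabilities at each draw: 11/18 · 10/17 · 9/16 = 990/4896 = 55/272.

55/272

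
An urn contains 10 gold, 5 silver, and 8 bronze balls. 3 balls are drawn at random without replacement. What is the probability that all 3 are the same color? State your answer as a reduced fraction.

There are C(23,3) = 1771 ways to draw 3 balls.
All same color: C(10,3) + C(5,3) + C(8,3) = 120 + 10 + 56 = 186.
Probability = 186/1771.

186/1771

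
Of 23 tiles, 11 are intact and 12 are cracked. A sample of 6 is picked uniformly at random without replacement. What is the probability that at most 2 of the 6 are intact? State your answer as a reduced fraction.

Total selections: C(23,6) = 100947.
Favorable selections (at most 2 intact): C(11,0)·C(12,6) + C(11,1)·C(12,5) + C(11,2)·C(12,4) = 924 + 8712 + 27225 = 36861.
Probability = 36861/100947 = 1117/3059.

1117/3059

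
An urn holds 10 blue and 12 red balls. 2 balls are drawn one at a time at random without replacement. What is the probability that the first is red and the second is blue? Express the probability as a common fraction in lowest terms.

20/77

Multiply the conditional probabilities at each draw: 12/22 · 10/21 = 120/462 = 20/77.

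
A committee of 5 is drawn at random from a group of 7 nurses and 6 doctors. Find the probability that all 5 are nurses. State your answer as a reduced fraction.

There are C(13,5) = 1287 possible selections.
Selections with all nurses: C(7,5) = 21.
Probability = 21/1287 = 7/429.

7/429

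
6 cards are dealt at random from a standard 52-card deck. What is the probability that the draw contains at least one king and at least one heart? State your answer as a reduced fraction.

6772177/20358520

There are C(52,6) = 20358520 possible draws.
By inclusion-exclusion on the complements, draws missing all kings or all hearts: C(48,6) + C(39,6) − C(36,6) = 12271512 + 3262623 − 1947792 = 13586343.
So draws with at least one of each: 20358520 − 13586343 = 6772177, probability 6772177/20358520.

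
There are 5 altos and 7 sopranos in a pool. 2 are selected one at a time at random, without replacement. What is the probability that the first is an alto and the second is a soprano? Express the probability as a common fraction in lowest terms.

35/132

Multiply the conditional probabilities at each draw: 5/12 · 7/11 = 35/132.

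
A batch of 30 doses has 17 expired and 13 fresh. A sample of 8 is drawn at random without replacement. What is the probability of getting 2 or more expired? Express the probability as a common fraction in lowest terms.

There are C(30,8) = 5852925 ways to choose the 8.
Favorable selections (2 or more expired): C(17,2)·C(13,6) + C(17,3)·C(13,5) + C(17,4)·C(13,4) + C(17,5)·C(13,3) + C(17,6)·C(13,2) + C(17,7)·C(13,1) + C(17,8)·C(13,0) = 233376 + 875160 + 1701700 + 1769768 + 965328 + 252824 + 24310 = 5822466.
Probability = 5822466/5852925 = 149294/150075.

149294/150075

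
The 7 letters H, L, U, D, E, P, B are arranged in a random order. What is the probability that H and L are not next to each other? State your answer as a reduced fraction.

5/7

There are 7! = 5040 arrangements.
Arrangements with H and L adjacent: 2·6! = 1440.
So not adjacent: 5040 − 1440 = 3600, probability 3600/5040 = 5/7.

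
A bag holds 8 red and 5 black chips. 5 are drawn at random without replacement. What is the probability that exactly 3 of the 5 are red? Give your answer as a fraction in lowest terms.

There are C(13,5) = 1287 ways to choose 5 from 13.
Selections with exactly 3 red: choose 3 of the 8 red and 2 of the 5 black, C(8,3)·C(5,2) = 56·10 = 560.
Probability = 560/1287.

560/1287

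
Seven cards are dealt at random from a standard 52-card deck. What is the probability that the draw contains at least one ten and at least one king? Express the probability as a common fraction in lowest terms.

There are C(52,7) = 133784560 possible draws.
By inclusion-exclusion on the complements, draws missing all tens or all kings: C(48,7) + C(48,7) − C(44,7) = 73629072 + 73629072 − 38320568 = 108937576.
So draws with at least one of each: 133784560 − 108937576 = 24846984, probability 24846984/133784560 = 3105873/16723070.

3105873/16723070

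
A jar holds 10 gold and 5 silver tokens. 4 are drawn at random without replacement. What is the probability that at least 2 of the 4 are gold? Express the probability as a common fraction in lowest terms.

There are C(15,4) = 1365 ways to choose the 4.
Favorable selections (at least 2 gold): C(10,2)·C(5,2) + C(10,3)·C(5,1) + C(10,4)·C(5,0) = 450 + 600 + 210 = 1260.
Probability = 1260/1365 = 12/13.

12/13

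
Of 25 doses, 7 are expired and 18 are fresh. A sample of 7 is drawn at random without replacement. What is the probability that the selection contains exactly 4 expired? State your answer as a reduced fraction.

1428/24035

There are C(25,7) = 480700 ways to choose 7 from 25.
Selections with exactly 4 expired: choose 4 of the 7 expired and 3 of the 18 fresh, C(7,4)·C(18,3) = 35·816 = 28560.
Probability = 28560/480700 = 1428/24035.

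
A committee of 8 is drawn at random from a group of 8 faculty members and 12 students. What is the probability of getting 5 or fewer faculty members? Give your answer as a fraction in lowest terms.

There are C(20,8) = 125970 ways to choose the 8.
Favorable selections (5 or fewer faculty members): C(8,0)·C(12,8) + C(8,1)·C(12,7) + C(8,2)·C(12,6) + C(8,3)·C(12,5) + C(8,4)·C(12,4) + C(8,5)·C(12,3) = 495 + 6336 + 25872 + 44352 + 34650 + 12320 = 124025.
Probability = 124025/125970 = 24805/25194.

24805/25194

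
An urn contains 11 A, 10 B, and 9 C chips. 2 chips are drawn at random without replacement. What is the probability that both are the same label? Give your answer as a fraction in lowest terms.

136/435

There are C(30,2) = 435 ways to draw 2 chips.
All same label: C(11,2) + C(10,2) + C(9,2) = 55 + 45 + 36 = 136.
Probability = 136/435.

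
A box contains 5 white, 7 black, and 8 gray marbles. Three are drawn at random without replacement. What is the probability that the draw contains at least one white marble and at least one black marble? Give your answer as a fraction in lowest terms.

91/228

There are C(20,3) = 1140 possible draws.
By inclusion-exclusion on the complements, draws missing all white or all black: C(15,3) + C(13,3) − C(8,3) = 455 + 286 − 56 = 685.
So draws with at least one of each: 1140 − 685 = 455, probability 455/1140 = 91/228.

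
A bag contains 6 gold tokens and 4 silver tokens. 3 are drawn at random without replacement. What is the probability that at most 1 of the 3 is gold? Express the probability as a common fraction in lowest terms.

Total selections: C(10,3) = 120.
Favorable selections (at most 1 gold): C(6,0)·C(4,3) + C(6,1)·C(4,2) = 4 + 36 = 40.
Probability = 40/120 = 1/3.

1/3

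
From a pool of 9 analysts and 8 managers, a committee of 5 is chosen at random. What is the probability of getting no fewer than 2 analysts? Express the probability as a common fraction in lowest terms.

Total selections: C(17,5) = 6188.
Count the complement (fewer than 2 analysts): C(9,0)·C(8,5) + C(9,1)·C(8,4) = 56 + 630 = 686.
Probability = 1 − 686/6188 = 5502/6188 = 393/442.

393/442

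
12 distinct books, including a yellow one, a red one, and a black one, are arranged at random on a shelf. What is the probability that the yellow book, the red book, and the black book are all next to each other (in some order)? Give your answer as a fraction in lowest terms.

1/22

There are 12! = 479001600 arrangements.
Treat the three as one block: 10! placements × 3! orders within the block = 3628800·6 = 21772800.
Probability = 21772800/479001600 = 1/22.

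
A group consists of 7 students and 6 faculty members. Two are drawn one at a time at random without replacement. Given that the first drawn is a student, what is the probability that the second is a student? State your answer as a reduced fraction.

1/2

After removing one student, 12 remain: 6 students and 6 faculty members.
So the probability the next is a student is 6/12 = 1/2.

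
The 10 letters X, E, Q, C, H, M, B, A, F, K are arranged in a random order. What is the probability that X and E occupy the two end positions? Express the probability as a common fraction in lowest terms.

There are 10! = 3628800 arrangements.
Place X and E at the ends in 2 ways, arrange the remaining 8 in 8! = 40320 ways: 2·40320 = 80640.
Probability = 80640/3628800 = 1/45.

1/45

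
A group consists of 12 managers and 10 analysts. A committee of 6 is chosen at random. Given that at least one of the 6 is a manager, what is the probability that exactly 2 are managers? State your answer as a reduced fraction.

220/1181

Work in counts. Selections with at least one manager: C(22,6) − C(10,6) = 74613 − 210 = 74403.
Of those, selections where exactly 2 are managers: C(12,2)·C(10,4) = 66·210 = 13860.
Conditional probability = 13860/74403 = 220/1181.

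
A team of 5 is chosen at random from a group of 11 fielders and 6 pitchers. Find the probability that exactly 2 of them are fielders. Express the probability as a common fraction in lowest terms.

There are C(17,5) = 6188 ways to choose 5 from 17.
Selections with exactly 2 fielders: choose 2 of the 11 fielders and 3 of the 6 pitchers, C(11,2)·C(6,3) = 55·20 = 1100.
Probability = 1100/6188 = 275/1547.

275/1547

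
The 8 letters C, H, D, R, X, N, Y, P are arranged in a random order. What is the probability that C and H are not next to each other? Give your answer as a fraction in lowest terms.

There are 8! = 40320 arrangements.
Arrangements with C and H adjacent: 2·7! = 10080.
So not adjacent: 40320 − 10080 = 30240, probability 30240/40320 = 3/4.

3/4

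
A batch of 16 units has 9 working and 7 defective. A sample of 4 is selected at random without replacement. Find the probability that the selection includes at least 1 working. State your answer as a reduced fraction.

Total selections: C(16,4) = 1820.
The complement is all 4 are defective: C(7,4) = 35.
Probability = 1 − 35/1820 = 1785/1820 = 51/52.

51/52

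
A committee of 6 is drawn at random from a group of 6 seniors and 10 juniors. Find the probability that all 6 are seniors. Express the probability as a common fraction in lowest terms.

There are C(16,6) = 8008 possible selections.
Selections with all seniors: C(6,6) = 1.
Probability = 1/8008.

1/8008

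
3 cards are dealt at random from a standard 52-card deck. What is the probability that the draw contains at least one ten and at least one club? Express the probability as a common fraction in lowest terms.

There are C(52,3) = 22100 possible draws.
By inclusion-exclusion on the complements, draws missing all tens or all clubs: C(48,3) + C(39,3) − C(36,3) = 17296 + 9139 − 7140 = 19295.
So draws with at least one of each: 22100 − 19295 = 2805, probability 2805/22100 = 33/260.

33/260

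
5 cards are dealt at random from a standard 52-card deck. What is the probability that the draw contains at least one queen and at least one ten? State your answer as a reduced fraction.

6509/64974

There are C(52,5) = 2598960 possible draws.
By inclusion-exclusion on the complements, draws missing all queens or all tens: C(48,5) + C(48,5) − C(44,5) = 1712304 + 1712304 − 1086008 = 2338600.
So draws with at least one of each: 2598960 − 2338600 = 260360, probability 260360/2598960 = 6509/64974.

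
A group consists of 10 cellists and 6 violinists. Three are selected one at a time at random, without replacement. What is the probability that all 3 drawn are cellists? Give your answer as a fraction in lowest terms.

Multiply the conditional probabilities at each draw: 10/16 · 9/15 · 8/14 = 720/3360 = 3/14.

3/14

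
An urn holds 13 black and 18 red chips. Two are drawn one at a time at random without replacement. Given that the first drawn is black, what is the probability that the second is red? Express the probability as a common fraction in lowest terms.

After removing one black, 30 remain: 12 black and 18 red.
So the probability the next is red is 18/30 = 3/5.

3/5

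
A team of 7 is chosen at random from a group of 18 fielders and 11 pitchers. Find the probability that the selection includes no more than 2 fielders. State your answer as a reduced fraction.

Total selections: C(29,7) = 1560780.
Favorable selections (no more than 2 fielders): C(18,0)·C(11,7) + C(18,1)·C(11,6) + C(18,2)·C(11,5) = 330 + 8316 + 70686 = 79332.
Probability = 79332/1560780 = 6611/130065.

6611/130065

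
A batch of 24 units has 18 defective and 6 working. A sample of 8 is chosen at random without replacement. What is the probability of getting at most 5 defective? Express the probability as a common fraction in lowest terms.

1453/4807

Total selections: C(24,8) = 735471.
Count the complement (more than 5 defective): C(18,6)·C(6,2) + C(18,7)·C(6,1) + C(18,8)·C(6,0) = 278460 + 190944 + 43758 = 513162.
Probability = 1 − 513162/735471 = 222309/735471 = 1453/4807.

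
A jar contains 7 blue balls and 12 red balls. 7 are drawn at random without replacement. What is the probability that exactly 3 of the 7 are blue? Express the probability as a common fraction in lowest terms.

There are C(19,7) = 50388 ways to choose 7 from 19.
Selections with exactly 3 blue: choose 3 of the 7 blue and 4 of the 12 red, C(7,3)·C(12,4) = 35·495 = 17325.
Probability = 17325/50388 = 5775/16796.

5775/16796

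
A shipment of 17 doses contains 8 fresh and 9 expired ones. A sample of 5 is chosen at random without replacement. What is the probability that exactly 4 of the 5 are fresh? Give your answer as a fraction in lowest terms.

The sample space is all 5-subsets of the 17: C(17,5) = 6188.
Selections with exactly 4 fresh: choose 4 of the 8 fresh and 1 of the 9 expired, C(8,4)·C(9,1) = 70·9 = 630.
Probability = 630/6188 = 45/442.

45/442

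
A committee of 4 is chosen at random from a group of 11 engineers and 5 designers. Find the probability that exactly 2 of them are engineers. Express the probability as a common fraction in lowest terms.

The sample space is all 4-subsets of the 16: C(16,4) = 1820.
Selections with exactly 2 engineers: choose 2 of the 11 engineers and 2 of the 5 designers, C(11,2)·C(5,2) = 55·10 = 550.
Probability = 550/1820 = 55/182.

55/182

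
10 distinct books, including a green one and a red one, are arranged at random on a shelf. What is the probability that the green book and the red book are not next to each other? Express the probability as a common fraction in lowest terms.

4/5

There are 10! = 3628800 arrangements.
Arrangements with the green book and the red book adjacent: 2·9! = 725760.
So not adjacent: 3628800 − 725760 = 2903040, probability 2903040/3628800 = 4/5.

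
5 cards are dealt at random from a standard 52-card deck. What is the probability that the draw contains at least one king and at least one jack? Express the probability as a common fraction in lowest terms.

There are C(52,5) = 2598960 possible draws.
By inclusion-exclusion on the complements, draws missing all kings or all jacks: C(48,5) + C(48,5) − C(44,5) = 1712304 + 1712304 − 1086008 = 2338600.
So draws with at least one of each: 2598960 − 2338600 = 260360, probability 260360/2598960 = 6509/64974.

6509/64974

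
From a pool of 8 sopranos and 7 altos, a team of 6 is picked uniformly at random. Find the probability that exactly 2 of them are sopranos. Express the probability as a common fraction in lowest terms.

28/143

There are C(15,6) = 5005 ways to choose 6 from 15.
Selections with exactly 2 sopranos: choose 2 of the 8 sopranos and 4 of the 7 altos, C(8,2)·C(7,4) = 28·35 = 980.
Probability = 980/5005 = 28/143.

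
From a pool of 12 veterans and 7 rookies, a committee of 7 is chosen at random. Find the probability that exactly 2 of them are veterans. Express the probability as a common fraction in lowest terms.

231/8398

There are C(19,7) = 50388 ways to choose 7 from 19.
Selections with exactly 2 veterans: choose 2 of the 12 veterans and 5 of the 7 rookies, C(12,2)·C(7,5) = 66·21 = 1386.
Probability = 1386/50388 = 231/8398.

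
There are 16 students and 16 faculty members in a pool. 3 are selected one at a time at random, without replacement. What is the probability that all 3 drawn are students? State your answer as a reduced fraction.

7/62

Multiply the conditional probabilities at each draw: 16/32 · 15/31 · 14/30 = 3360/29760 = 7/62.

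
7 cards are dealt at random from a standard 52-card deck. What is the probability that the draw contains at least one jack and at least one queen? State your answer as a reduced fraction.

3105873/16723070

There are C(52,7) = 133784560 possible draws.
By inclusion-exclusion on the complements, draws missing all jacks or all queens: C(48,7) + C(48,7) − C(44,7) = 73629072 + 73629072 − 38320568 = 108937576.
So draws with at least one of each: 133784560 − 108937576 = 24846984, probability 24846984/133784560 = 3105873/16723070.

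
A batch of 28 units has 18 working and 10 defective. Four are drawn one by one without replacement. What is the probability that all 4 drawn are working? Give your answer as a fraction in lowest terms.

68/455

Multiply the conditional probabilities at each draw: 18/28 · 17/27 · 16/26 · 15/25 = 73440/491400 = 68/455.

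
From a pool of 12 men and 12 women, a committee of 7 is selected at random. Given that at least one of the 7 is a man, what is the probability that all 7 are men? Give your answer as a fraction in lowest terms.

Work in counts. Selections with at least one man: C(24,7) − C(12,7) = 346104 − 792 = 345312.
Of those, selections where all 7 are men: C(12,7) = 792.
Conditional probability = 792/345312 = 1/436.

1/436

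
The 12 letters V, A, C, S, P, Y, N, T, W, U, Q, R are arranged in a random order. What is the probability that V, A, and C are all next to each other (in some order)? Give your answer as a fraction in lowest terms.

There are 12! = 479001600 arrangements.
Treat the three as one block: 10! placements × 3! orders within the block = 3628800·6 = 21772800.
Probability = 21772800/479001600 = 1/22.

1/22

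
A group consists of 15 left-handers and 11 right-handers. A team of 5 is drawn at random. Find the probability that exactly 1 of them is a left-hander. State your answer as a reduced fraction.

The sample space is all 5-subsets of the 26: C(26,5) = 65780.
Selections with exactly 1 left-hander: choose 1 of the 15 left-handers and 4 of the 11 right-handers, C(15,1)·C(11,4) = 15·330 = 4950.
Probability = 4950/65780 = 45/598.

45/598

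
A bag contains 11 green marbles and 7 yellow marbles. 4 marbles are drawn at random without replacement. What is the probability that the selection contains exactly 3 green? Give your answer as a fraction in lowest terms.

77/204

The sample space is all 4-subsets of the 18: C(18,4) = 3060.
Selections with exactly 3 green: choose 3 of the 11 green and 1 of the 7 yellow, C(11,3)·C(7,1) = 165·7 = 1155.
Probability = 1155/3060 = 77/204.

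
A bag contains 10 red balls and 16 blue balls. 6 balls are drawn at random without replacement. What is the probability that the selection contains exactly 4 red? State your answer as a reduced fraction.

360/3289

Total number of selections: C(26,6) = 230230.
Selections with exactly 4 red: choose 4 of the 10 red and 2 of the 16 blue, C(10,4)·C(16,2) = 210·120 = 25200.
Probability = 25200/230230 = 360/3289.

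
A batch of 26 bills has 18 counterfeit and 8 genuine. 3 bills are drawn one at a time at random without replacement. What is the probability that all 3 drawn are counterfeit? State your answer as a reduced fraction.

102/325

Multiply the conditional probabilities at each draw: 18/26 · 17/25 · 16/24 = 4896/15600 = 102/325.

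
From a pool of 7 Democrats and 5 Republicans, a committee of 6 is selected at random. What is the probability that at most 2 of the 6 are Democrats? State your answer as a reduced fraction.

4/33

Total selections: C(12,6) = 924.
Favorable selections (at most 2 Democrats): C(7,1)·C(5,5) + C(7,2)·C(5,4) = 7 + 105 = 112.
Probability = 112/924 = 4/33.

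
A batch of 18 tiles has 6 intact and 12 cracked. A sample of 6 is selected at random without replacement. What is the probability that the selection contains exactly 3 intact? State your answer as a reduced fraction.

Total number of selections: C(18,6) = 18564.
Selections with exactly 3 intact: choose 3 of the 6 intact and 3 of the 12 cracked, C(6,3)·C(12,3) = 20·220 = 4400.
Probability = 4400/18564 = 1100/4641.

1100/4641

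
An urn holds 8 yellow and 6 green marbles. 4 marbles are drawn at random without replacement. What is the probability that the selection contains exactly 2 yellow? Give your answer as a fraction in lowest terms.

60/143

The sample space is all 4-subsets of the 14: C(14,4) = 1001.
Selections with exactly 2 yellow: choose 2 of the 8 yellow and 2 of the 6 green, C(8,2)·C(6,2) = 28·15 = 420.
Probability = 420/1001 = 60/143.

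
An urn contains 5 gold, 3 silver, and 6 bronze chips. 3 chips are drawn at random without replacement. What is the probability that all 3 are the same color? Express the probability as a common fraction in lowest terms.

There are C(14,3) = 364 ways to draw 3 chips.
All same color: C(5,3) + C(3,3) + C(6,3) = 10 + 1 + 20 = 31.
Probability = 31/364.

31/364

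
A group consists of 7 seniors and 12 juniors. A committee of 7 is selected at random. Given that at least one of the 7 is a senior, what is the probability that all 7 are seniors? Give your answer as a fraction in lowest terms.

1/49596

Work in counts. Selections with at least one senior: C(19,7) − C(12,7) = 50388 − 792 = 49596.
Of those, selections where all 7 are seniors: C(7,7) = 1.
Conditional probability = 1/49596.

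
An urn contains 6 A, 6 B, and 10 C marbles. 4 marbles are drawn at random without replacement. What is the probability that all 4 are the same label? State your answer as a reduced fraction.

48/1463

There are C(22,4) = 7315 ways to draw 4 marbles.
All same label: C(6,4) + C(6,4) + C(10,4) = 15 + 15 + 210 = 240.
Probability = 240/7315 = 48/1463.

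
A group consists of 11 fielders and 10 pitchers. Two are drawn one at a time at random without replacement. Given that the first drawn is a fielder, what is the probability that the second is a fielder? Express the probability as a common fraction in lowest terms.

After removing one fielder, 20 remain: 10 fielders and 10 pitchers.
So the probability the next is a fielder is 10/20 = 1/2.

1/2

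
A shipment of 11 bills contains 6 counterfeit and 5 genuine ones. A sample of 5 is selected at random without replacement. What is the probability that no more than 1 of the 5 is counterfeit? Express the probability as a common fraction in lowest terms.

31/462

Total selections: C(11,5) = 462.
Favorable selections (no more than 1 counterfeit): C(6,0)·C(5,5) + C(6,1)·C(5,4) = 1 + 30 = 31.
Probability = 31/462.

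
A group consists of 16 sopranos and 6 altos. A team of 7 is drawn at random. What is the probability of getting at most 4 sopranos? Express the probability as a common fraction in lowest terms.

2846/10659

There are C(22,7) = 170544 ways to choose the 7.
Count the complement (more than 4 sopranos): C(16,5)·C(6,2) + C(16,6)·C(6,1) + C(16,7)·C(6,0) = 65520 + 48048 + 11440 = 125008.
Probability = 1 − 125008/170544 = 45536/170544 = 2846/10659.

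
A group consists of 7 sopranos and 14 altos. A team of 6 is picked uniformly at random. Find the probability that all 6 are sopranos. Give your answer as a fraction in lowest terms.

1/7752

There are C(21,6) = 54264 possible selections.
Selections with all sopranos: C(7,6) = 7.
Probability = 7/54264 = 1/7752.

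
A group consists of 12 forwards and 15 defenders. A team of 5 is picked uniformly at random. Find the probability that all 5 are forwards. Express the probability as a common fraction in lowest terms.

There are C(27,5) = 80730 possible selections.
Selections with all forwards: C(12,5) = 792.
Probability = 792/80730 = 44/4485.

44/4485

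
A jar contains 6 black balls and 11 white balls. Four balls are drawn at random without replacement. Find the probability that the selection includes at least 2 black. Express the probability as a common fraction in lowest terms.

53/119

There are C(17,4) = 2380 ways to choose the 4.
Favorable selections (at least 2 black): C(6,2)·C(11,2) + C(6,3)·C(11,1) + C(6,4)·C(11,0) = 825 + 220 + 15 = 1060.
Probability = 1060/2380 = 53/119.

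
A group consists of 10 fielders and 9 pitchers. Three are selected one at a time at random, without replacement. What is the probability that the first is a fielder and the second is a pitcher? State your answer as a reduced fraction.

Multiply the conditional probabilities at each draw: 10/19 · 9/18 = 90/342 = 5/19.

5/19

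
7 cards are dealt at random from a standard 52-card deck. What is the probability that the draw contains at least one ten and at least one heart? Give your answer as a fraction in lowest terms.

53122231/133784560

There are C(52,7) = 133784560 possible draws.
By inclusion-exclusion on the complements, draws missing all tens or all hearts: C(48,7) + C(39,7) − C(36,7) = 73629072 + 15380937 − 8347680 = 80662329.
So draws with at least one of each: 133784560 − 80662329 = 53122231, probability 53122231/133784560.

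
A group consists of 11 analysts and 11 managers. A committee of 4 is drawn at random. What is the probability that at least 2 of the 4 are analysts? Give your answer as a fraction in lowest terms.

94/133

There are C(22,4) = 7315 ways to choose the 4.
Count the complement (fewer than 2 analysts): C(11,0)·C(11,4) + C(11,1)·C(11,3) = 330 + 1815 = 2145.
Probability = 1 − 2145/7315 = 5170/7315 = 94/133.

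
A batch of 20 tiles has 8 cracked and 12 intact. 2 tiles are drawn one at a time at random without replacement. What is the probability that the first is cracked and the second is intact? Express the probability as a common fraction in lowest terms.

Multiply the conditional probabilities at each draw: 8/20 · 12/19 = 96/380 = 24/95.

24/95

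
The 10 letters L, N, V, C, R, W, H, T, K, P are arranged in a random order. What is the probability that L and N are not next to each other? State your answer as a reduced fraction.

There are 10! = 3628800 arrangements.
Arrangements with L and N adjacent: 2·9! = 725760.
So not adjacent: 3628800 − 725760 = 2903040, probability 2903040/3628800 = 4/5.

4/5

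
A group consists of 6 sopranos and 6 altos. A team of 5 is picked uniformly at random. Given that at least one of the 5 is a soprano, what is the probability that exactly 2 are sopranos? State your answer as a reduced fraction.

Work in counts. Selections with at least one soprano: C(12,5) − C(6,5) = 792 − 6 = 786.
Of those, selections where exactly 2 are sopranos: C(6,2)·C(6,3) = 15·20 = 300.
Conditional probability = 300/786 = 50/131.

50/131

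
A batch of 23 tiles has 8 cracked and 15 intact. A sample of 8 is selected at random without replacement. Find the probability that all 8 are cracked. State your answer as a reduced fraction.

There are C(23,8) = 490314 possible selections.
Selections with all cracked: C(8,8) = 1.
Probability = 1/490314.

1/490314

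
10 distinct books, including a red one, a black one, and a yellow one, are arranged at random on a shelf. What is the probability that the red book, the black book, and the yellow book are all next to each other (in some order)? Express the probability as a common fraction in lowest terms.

1/15

There are 10! = 3628800 arrangements.
Treat the three as one block: 8! placements × 3! orders within the block = 40320·6 = 241920.
Probability = 241920/3628800 = 1/15.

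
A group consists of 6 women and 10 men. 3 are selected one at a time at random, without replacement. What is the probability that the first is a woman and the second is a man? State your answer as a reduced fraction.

1/4

Multiply the conditional probabilities at each draw: 6/16 · 10/15 = 60/240 = 1/4.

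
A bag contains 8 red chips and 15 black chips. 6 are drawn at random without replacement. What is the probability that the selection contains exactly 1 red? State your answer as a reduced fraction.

Total number of selections: C(23,6) = 100947.
Selections with exactly 1 red: choose 1 of the 8 red and 5 of the 15 black, C(8,1)·C(15,5) = 8·3003 = 24024.
Probability = 24024/100947 = 104/437.

104/437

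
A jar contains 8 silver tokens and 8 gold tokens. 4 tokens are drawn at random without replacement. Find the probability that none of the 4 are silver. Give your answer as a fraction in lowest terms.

1/26

There are C(16,4) = 1820 possible selections.
Selections with no silver (all gold): C(8,4) = 70.
Probability = 70/1820 = 1/26.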